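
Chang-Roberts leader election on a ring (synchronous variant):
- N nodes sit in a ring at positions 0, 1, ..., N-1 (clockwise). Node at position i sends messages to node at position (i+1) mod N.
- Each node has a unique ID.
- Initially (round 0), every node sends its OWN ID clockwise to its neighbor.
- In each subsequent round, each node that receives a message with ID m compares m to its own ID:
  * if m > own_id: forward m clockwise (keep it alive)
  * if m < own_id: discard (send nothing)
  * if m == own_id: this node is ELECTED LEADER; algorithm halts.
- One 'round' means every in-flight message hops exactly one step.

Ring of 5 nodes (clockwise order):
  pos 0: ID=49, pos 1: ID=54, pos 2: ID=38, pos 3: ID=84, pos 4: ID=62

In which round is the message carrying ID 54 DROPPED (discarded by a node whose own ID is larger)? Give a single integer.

Answer: 2

Derivation:
Round 1: pos1(id54) recv 49: drop; pos2(id38) recv 54: fwd; pos3(id84) recv 38: drop; pos4(id62) recv 84: fwd; pos0(id49) recv 62: fwd
Round 2: pos3(id84) recv 54: drop; pos0(id49) recv 84: fwd; pos1(id54) recv 62: fwd
Round 3: pos1(id54) recv 84: fwd; pos2(id38) recv 62: fwd
Round 4: pos2(id38) recv 84: fwd; pos3(id84) recv 62: drop
Round 5: pos3(id84) recv 84: ELECTED
Message ID 54 originates at pos 1; dropped at pos 3 in round 2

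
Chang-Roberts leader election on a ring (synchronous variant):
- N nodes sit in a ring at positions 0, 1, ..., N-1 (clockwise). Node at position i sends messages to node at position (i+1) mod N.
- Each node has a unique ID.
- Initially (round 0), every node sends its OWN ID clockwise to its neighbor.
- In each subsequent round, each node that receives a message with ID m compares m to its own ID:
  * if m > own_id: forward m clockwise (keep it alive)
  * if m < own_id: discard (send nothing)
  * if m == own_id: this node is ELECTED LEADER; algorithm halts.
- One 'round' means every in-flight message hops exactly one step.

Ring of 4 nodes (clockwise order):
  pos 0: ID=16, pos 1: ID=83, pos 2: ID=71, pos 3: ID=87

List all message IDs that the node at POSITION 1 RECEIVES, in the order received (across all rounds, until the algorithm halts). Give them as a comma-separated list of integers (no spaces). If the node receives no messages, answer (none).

Answer: 16,87

Derivation:
Round 1: pos1(id83) recv 16: drop; pos2(id71) recv 83: fwd; pos3(id87) recv 71: drop; pos0(id16) recv 87: fwd
Round 2: pos3(id87) recv 83: drop; pos1(id83) recv 87: fwd
Round 3: pos2(id71) recv 87: fwd
Round 4: pos3(id87) recv 87: ELECTED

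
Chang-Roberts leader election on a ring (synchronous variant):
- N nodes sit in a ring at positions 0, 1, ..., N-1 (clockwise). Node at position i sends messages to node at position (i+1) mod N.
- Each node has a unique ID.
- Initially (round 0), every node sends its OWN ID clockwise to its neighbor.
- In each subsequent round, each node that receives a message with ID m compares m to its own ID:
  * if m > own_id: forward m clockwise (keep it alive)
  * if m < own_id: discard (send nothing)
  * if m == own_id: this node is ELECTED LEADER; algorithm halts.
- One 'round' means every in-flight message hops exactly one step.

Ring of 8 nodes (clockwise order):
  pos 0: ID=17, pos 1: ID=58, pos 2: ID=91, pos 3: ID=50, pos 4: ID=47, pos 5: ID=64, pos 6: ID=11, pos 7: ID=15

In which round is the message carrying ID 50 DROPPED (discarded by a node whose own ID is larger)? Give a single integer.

Round 1: pos1(id58) recv 17: drop; pos2(id91) recv 58: drop; pos3(id50) recv 91: fwd; pos4(id47) recv 50: fwd; pos5(id64) recv 47: drop; pos6(id11) recv 64: fwd; pos7(id15) recv 11: drop; pos0(id17) recv 15: drop
Round 2: pos4(id47) recv 91: fwd; pos5(id64) recv 50: drop; pos7(id15) recv 64: fwd
Round 3: pos5(id64) recv 91: fwd; pos0(id17) recv 64: fwd
Round 4: pos6(id11) recv 91: fwd; pos1(id58) recv 64: fwd
Round 5: pos7(id15) recv 91: fwd; pos2(id91) recv 64: drop
Round 6: pos0(id17) recv 91: fwd
Round 7: pos1(id58) recv 91: fwd
Round 8: pos2(id91) recv 91: ELECTED
Message ID 50 originates at pos 3; dropped at pos 5 in round 2

Answer: 2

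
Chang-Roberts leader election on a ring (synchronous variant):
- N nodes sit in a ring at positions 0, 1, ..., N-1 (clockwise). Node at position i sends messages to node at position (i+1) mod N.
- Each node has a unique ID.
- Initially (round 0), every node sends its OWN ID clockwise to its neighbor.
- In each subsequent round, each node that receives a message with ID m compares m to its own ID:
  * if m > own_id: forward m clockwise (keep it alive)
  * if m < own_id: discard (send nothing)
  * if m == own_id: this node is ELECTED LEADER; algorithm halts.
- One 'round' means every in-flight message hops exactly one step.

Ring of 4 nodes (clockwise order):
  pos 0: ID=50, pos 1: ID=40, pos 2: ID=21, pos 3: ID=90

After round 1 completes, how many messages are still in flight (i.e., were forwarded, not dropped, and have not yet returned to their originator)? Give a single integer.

Round 1: pos1(id40) recv 50: fwd; pos2(id21) recv 40: fwd; pos3(id90) recv 21: drop; pos0(id50) recv 90: fwd
After round 1: 3 messages still in flight

Answer: 3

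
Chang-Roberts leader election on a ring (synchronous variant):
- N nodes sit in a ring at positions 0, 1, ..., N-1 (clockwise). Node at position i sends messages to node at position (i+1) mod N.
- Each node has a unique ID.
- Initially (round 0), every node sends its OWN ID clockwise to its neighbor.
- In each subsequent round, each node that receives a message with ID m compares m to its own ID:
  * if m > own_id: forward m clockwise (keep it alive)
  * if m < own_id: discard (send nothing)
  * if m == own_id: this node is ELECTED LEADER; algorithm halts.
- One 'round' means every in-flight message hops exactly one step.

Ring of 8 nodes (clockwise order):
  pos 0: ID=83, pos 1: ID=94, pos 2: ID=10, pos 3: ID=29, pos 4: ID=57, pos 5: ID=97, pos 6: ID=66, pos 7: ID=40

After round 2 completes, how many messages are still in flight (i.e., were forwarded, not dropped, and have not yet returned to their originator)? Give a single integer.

Round 1: pos1(id94) recv 83: drop; pos2(id10) recv 94: fwd; pos3(id29) recv 10: drop; pos4(id57) recv 29: drop; pos5(id97) recv 57: drop; pos6(id66) recv 97: fwd; pos7(id40) recv 66: fwd; pos0(id83) recv 40: drop
Round 2: pos3(id29) recv 94: fwd; pos7(id40) recv 97: fwd; pos0(id83) recv 66: drop
After round 2: 2 messages still in flight

Answer: 2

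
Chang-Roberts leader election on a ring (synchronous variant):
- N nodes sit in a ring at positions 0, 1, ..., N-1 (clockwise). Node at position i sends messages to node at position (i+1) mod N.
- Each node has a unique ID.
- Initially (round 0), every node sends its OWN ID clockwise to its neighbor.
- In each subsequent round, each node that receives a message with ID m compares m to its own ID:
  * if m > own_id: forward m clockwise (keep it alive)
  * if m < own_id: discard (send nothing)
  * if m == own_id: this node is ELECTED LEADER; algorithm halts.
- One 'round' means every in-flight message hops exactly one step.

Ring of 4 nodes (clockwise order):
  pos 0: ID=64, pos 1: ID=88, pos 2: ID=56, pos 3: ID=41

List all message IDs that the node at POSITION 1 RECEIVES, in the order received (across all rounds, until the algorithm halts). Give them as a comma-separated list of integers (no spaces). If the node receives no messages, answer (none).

Round 1: pos1(id88) recv 64: drop; pos2(id56) recv 88: fwd; pos3(id41) recv 56: fwd; pos0(id64) recv 41: drop
Round 2: pos3(id41) recv 88: fwd; pos0(id64) recv 56: drop
Round 3: pos0(id64) recv 88: fwd
Round 4: pos1(id88) recv 88: ELECTED

Answer: 64,88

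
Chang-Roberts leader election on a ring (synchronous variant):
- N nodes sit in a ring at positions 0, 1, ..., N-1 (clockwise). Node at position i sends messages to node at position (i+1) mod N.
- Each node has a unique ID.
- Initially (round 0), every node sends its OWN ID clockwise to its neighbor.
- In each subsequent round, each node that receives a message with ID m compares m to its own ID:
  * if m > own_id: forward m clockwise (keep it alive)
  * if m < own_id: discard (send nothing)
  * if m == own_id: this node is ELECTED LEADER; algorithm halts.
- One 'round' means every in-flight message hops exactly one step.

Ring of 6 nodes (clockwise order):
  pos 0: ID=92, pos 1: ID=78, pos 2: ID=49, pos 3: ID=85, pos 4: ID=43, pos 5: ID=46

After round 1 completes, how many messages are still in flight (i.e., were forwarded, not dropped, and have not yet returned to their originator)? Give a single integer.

Round 1: pos1(id78) recv 92: fwd; pos2(id49) recv 78: fwd; pos3(id85) recv 49: drop; pos4(id43) recv 85: fwd; pos5(id46) recv 43: drop; pos0(id92) recv 46: drop
After round 1: 3 messages still in flight

Answer: 3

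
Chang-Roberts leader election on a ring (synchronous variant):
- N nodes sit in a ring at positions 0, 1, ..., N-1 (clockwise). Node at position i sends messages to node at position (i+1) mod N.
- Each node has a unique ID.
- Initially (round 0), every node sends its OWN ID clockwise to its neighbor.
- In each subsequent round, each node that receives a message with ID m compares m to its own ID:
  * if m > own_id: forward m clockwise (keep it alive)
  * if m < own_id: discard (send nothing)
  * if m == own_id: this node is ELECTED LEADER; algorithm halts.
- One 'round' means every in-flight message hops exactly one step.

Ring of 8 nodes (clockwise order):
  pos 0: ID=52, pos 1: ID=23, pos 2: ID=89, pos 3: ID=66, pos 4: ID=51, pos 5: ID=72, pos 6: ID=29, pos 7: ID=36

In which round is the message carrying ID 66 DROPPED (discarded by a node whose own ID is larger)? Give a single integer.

Answer: 2

Derivation:
Round 1: pos1(id23) recv 52: fwd; pos2(id89) recv 23: drop; pos3(id66) recv 89: fwd; pos4(id51) recv 66: fwd; pos5(id72) recv 51: drop; pos6(id29) recv 72: fwd; pos7(id36) recv 29: drop; pos0(id52) recv 36: drop
Round 2: pos2(id89) recv 52: drop; pos4(id51) recv 89: fwd; pos5(id72) recv 66: drop; pos7(id36) recv 72: fwd
Round 3: pos5(id72) recv 89: fwd; pos0(id52) recv 72: fwd
Round 4: pos6(id29) recv 89: fwd; pos1(id23) recv 72: fwd
Round 5: pos7(id36) recv 89: fwd; pos2(id89) recv 72: drop
Round 6: pos0(id52) recv 89: fwd
Round 7: pos1(id23) recv 89: fwd
Round 8: pos2(id89) recv 89: ELECTED
Message ID 66 originates at pos 3; dropped at pos 5 in round 2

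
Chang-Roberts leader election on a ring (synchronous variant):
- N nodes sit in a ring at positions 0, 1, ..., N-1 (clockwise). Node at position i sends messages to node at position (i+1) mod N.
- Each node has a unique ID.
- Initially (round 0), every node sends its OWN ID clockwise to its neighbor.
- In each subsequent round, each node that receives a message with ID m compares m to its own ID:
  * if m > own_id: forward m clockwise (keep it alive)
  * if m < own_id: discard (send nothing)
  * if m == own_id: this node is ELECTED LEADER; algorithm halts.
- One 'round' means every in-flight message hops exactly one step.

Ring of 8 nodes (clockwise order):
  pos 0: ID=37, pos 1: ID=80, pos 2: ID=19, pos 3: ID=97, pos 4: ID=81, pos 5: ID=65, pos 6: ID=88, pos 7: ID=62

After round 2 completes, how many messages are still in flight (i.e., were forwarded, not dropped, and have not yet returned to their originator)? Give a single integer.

Answer: 2

Derivation:
Round 1: pos1(id80) recv 37: drop; pos2(id19) recv 80: fwd; pos3(id97) recv 19: drop; pos4(id81) recv 97: fwd; pos5(id65) recv 81: fwd; pos6(id88) recv 65: drop; pos7(id62) recv 88: fwd; pos0(id37) recv 62: fwd
Round 2: pos3(id97) recv 80: drop; pos5(id65) recv 97: fwd; pos6(id88) recv 81: drop; pos0(id37) recv 88: fwd; pos1(id80) recv 62: drop
After round 2: 2 messages still in flight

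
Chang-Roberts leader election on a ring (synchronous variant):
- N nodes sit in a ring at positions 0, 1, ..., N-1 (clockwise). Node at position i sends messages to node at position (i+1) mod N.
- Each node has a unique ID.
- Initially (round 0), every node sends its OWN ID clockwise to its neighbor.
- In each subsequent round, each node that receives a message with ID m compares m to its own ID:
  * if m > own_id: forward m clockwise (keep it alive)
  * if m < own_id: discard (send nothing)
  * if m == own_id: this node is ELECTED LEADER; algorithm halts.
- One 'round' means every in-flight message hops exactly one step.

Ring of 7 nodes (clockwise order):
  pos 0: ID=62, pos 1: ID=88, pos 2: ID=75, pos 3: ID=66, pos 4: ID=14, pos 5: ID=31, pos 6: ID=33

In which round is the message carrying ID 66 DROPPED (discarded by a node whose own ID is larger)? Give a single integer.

Answer: 5

Derivation:
Round 1: pos1(id88) recv 62: drop; pos2(id75) recv 88: fwd; pos3(id66) recv 75: fwd; pos4(id14) recv 66: fwd; pos5(id31) recv 14: drop; pos6(id33) recv 31: drop; pos0(id62) recv 33: drop
Round 2: pos3(id66) recv 88: fwd; pos4(id14) recv 75: fwd; pos5(id31) recv 66: fwd
Round 3: pos4(id14) recv 88: fwd; pos5(id31) recv 75: fwd; pos6(id33) recv 66: fwd
Round 4: pos5(id31) recv 88: fwd; pos6(id33) recv 75: fwd; pos0(id62) recv 66: fwd
Round 5: pos6(id33) recv 88: fwd; pos0(id62) recv 75: fwd; pos1(id88) recv 66: drop
Round 6: pos0(id62) recv 88: fwd; pos1(id88) recv 75: drop
Round 7: pos1(id88) recv 88: ELECTED
Message ID 66 originates at pos 3; dropped at pos 1 in round 5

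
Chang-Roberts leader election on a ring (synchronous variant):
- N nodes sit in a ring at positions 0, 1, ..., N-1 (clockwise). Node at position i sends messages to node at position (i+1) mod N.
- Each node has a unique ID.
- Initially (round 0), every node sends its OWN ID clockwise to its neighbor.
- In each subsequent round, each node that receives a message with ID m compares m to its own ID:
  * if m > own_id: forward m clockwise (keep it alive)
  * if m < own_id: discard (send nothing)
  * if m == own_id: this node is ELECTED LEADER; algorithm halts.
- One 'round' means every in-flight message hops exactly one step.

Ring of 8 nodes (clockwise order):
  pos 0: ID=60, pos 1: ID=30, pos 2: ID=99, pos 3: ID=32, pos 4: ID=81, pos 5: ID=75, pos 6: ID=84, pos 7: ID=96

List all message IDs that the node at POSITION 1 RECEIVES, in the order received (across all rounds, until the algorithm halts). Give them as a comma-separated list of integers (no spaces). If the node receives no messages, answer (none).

Round 1: pos1(id30) recv 60: fwd; pos2(id99) recv 30: drop; pos3(id32) recv 99: fwd; pos4(id81) recv 32: drop; pos5(id75) recv 81: fwd; pos6(id84) recv 75: drop; pos7(id96) recv 84: drop; pos0(id60) recv 96: fwd
Round 2: pos2(id99) recv 60: drop; pos4(id81) recv 99: fwd; pos6(id84) recv 81: drop; pos1(id30) recv 96: fwd
Round 3: pos5(id75) recv 99: fwd; pos2(id99) recv 96: drop
Round 4: pos6(id84) recv 99: fwd
Round 5: pos7(id96) recv 99: fwd
Round 6: pos0(id60) recv 99: fwd
Round 7: pos1(id30) recv 99: fwd
Round 8: pos2(id99) recv 99: ELECTED

Answer: 60,96,99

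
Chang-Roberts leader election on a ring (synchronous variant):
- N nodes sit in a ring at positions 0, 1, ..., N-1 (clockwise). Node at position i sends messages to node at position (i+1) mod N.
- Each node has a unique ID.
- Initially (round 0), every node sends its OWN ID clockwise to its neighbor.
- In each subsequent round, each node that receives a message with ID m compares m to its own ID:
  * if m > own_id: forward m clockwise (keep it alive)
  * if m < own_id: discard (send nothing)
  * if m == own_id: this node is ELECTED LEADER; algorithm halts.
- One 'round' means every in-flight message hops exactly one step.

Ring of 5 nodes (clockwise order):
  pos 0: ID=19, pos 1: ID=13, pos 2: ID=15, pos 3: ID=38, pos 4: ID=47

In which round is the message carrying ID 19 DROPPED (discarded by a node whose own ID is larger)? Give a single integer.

Answer: 3

Derivation:
Round 1: pos1(id13) recv 19: fwd; pos2(id15) recv 13: drop; pos3(id38) recv 15: drop; pos4(id47) recv 38: drop; pos0(id19) recv 47: fwd
Round 2: pos2(id15) recv 19: fwd; pos1(id13) recv 47: fwd
Round 3: pos3(id38) recv 19: drop; pos2(id15) recv 47: fwd
Round 4: pos3(id38) recv 47: fwd
Round 5: pos4(id47) recv 47: ELECTED
Message ID 19 originates at pos 0; dropped at pos 3 in round 3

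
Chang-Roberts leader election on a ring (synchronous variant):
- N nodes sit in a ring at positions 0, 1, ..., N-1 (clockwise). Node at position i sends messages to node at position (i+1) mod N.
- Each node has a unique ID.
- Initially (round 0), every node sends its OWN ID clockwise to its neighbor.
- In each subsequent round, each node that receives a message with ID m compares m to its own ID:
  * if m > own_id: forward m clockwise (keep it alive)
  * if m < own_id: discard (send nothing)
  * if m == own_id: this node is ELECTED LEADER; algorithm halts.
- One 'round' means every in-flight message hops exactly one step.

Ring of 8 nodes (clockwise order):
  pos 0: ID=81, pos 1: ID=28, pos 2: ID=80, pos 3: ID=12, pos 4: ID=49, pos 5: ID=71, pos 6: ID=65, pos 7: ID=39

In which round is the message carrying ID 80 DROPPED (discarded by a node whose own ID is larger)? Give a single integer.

Answer: 6

Derivation:
Round 1: pos1(id28) recv 81: fwd; pos2(id80) recv 28: drop; pos3(id12) recv 80: fwd; pos4(id49) recv 12: drop; pos5(id71) recv 49: drop; pos6(id65) recv 71: fwd; pos7(id39) recv 65: fwd; pos0(id81) recv 39: drop
Round 2: pos2(id80) recv 81: fwd; pos4(id49) recv 80: fwd; pos7(id39) recv 71: fwd; pos0(id81) recv 65: drop
Round 3: pos3(id12) recv 81: fwd; pos5(id71) recv 80: fwd; pos0(id81) recv 71: drop
Round 4: pos4(id49) recv 81: fwd; pos6(id65) recv 80: fwd
Round 5: pos5(id71) recv 81: fwd; pos7(id39) recv 80: fwd
Round 6: pos6(id65) recv 81: fwd; pos0(id81) recv 80: drop
Round 7: pos7(id39) recv 81: fwd
Round 8: pos0(id81) recv 81: ELECTED
Message ID 80 originates at pos 2; dropped at pos 0 in round 6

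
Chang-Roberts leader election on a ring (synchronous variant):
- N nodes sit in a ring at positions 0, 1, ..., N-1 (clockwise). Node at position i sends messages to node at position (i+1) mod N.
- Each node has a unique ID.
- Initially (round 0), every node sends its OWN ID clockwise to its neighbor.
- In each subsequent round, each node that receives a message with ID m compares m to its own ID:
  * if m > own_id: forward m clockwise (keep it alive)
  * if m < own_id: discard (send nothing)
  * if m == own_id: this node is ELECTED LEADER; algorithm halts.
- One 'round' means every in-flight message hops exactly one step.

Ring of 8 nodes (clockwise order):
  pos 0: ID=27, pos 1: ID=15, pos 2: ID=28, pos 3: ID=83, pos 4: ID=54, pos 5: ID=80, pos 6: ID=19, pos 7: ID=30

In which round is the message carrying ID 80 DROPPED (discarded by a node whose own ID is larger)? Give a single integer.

Answer: 6

Derivation:
Round 1: pos1(id15) recv 27: fwd; pos2(id28) recv 15: drop; pos3(id83) recv 28: drop; pos4(id54) recv 83: fwd; pos5(id80) recv 54: drop; pos6(id19) recv 80: fwd; pos7(id30) recv 19: drop; pos0(id27) recv 30: fwd
Round 2: pos2(id28) recv 27: drop; pos5(id80) recv 83: fwd; pos7(id30) recv 80: fwd; pos1(id15) recv 30: fwd
Round 3: pos6(id19) recv 83: fwd; pos0(id27) recv 80: fwd; pos2(id28) recv 30: fwd
Round 4: pos7(id30) recv 83: fwd; pos1(id15) recv 80: fwd; pos3(id83) recv 30: drop
Round 5: pos0(id27) recv 83: fwd; pos2(id28) recv 80: fwd
Round 6: pos1(id15) recv 83: fwd; pos3(id83) recv 80: drop
Round 7: pos2(id28) recv 83: fwd
Round 8: pos3(id83) recv 83: ELECTED
Message ID 80 originates at pos 5; dropped at pos 3 in round 6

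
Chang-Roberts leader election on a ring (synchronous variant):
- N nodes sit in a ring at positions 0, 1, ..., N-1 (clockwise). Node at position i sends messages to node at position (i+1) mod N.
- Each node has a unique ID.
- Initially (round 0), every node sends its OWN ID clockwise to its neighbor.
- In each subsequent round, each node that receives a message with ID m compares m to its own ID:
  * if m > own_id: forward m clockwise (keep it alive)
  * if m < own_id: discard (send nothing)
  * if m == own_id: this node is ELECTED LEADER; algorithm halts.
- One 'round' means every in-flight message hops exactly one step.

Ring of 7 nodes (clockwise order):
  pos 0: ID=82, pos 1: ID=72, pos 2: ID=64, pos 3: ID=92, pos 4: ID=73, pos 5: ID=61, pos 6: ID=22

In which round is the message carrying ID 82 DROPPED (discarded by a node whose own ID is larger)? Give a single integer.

Answer: 3

Derivation:
Round 1: pos1(id72) recv 82: fwd; pos2(id64) recv 72: fwd; pos3(id92) recv 64: drop; pos4(id73) recv 92: fwd; pos5(id61) recv 73: fwd; pos6(id22) recv 61: fwd; pos0(id82) recv 22: drop
Round 2: pos2(id64) recv 82: fwd; pos3(id92) recv 72: drop; pos5(id61) recv 92: fwd; pos6(id22) recv 73: fwd; pos0(id82) recv 61: drop
Round 3: pos3(id92) recv 82: drop; pos6(id22) recv 92: fwd; pos0(id82) recv 73: drop
Round 4: pos0(id82) recv 92: fwd
Round 5: pos1(id72) recv 92: fwd
Round 6: pos2(id64) recv 92: fwd
Round 7: pos3(id92) recv 92: ELECTED
Message ID 82 originates at pos 0; dropped at pos 3 in round 3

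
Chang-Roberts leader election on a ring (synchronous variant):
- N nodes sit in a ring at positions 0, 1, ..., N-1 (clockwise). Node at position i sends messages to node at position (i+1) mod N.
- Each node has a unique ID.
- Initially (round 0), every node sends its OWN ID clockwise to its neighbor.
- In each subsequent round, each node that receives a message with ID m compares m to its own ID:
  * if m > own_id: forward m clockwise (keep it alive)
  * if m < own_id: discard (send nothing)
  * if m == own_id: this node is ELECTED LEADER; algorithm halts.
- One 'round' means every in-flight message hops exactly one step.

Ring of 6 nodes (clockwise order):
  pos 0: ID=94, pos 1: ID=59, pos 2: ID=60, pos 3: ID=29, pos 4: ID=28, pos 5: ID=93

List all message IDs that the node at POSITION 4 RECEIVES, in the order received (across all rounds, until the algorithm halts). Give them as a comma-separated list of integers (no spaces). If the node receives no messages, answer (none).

Answer: 29,60,94

Derivation:
Round 1: pos1(id59) recv 94: fwd; pos2(id60) recv 59: drop; pos3(id29) recv 60: fwd; pos4(id28) recv 29: fwd; pos5(id93) recv 28: drop; pos0(id94) recv 93: drop
Round 2: pos2(id60) recv 94: fwd; pos4(id28) recv 60: fwd; pos5(id93) recv 29: drop
Round 3: pos3(id29) recv 94: fwd; pos5(id93) recv 60: drop
Round 4: pos4(id28) recv 94: fwd
Round 5: pos5(id93) recv 94: fwd
Round 6: pos0(id94) recv 94: ELECTED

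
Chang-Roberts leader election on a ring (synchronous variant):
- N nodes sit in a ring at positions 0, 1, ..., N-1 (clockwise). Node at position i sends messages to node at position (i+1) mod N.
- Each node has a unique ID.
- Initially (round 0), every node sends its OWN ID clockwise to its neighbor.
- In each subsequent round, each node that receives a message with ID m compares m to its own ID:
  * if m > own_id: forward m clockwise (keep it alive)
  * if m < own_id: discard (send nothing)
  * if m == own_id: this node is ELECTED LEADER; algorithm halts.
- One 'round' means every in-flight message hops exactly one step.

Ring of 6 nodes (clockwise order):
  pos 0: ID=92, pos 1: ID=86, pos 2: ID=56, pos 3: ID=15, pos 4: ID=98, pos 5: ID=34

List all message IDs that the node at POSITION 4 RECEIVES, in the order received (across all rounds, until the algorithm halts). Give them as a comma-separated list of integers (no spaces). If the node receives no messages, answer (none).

Round 1: pos1(id86) recv 92: fwd; pos2(id56) recv 86: fwd; pos3(id15) recv 56: fwd; pos4(id98) recv 15: drop; pos5(id34) recv 98: fwd; pos0(id92) recv 34: drop
Round 2: pos2(id56) recv 92: fwd; pos3(id15) recv 86: fwd; pos4(id98) recv 56: drop; pos0(id92) recv 98: fwd
Round 3: pos3(id15) recv 92: fwd; pos4(id98) recv 86: drop; pos1(id86) recv 98: fwd
Round 4: pos4(id98) recv 92: drop; pos2(id56) recv 98: fwd
Round 5: pos3(id15) recv 98: fwd
Round 6: pos4(id98) recv 98: ELECTED

Answer: 15,56,86,92,98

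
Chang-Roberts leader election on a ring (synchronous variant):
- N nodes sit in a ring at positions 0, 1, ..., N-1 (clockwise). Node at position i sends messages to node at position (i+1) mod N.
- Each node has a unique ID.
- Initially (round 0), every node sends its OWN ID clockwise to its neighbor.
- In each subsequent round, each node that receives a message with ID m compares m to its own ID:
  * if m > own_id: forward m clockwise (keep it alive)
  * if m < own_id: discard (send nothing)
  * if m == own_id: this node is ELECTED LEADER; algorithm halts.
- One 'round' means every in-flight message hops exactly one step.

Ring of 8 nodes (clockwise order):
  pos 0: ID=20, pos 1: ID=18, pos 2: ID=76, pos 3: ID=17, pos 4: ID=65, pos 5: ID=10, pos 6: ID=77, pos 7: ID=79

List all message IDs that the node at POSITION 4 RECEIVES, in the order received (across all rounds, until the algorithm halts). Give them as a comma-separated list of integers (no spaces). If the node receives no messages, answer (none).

Answer: 17,76,79

Derivation:
Round 1: pos1(id18) recv 20: fwd; pos2(id76) recv 18: drop; pos3(id17) recv 76: fwd; pos4(id65) recv 17: drop; pos5(id10) recv 65: fwd; pos6(id77) recv 10: drop; pos7(id79) recv 77: drop; pos0(id20) recv 79: fwd
Round 2: pos2(id76) recv 20: drop; pos4(id65) recv 76: fwd; pos6(id77) recv 65: drop; pos1(id18) recv 79: fwd
Round 3: pos5(id10) recv 76: fwd; pos2(id76) recv 79: fwd
Round 4: pos6(id77) recv 76: drop; pos3(id17) recv 79: fwd
Round 5: pos4(id65) recv 79: fwd
Round 6: pos5(id10) recv 79: fwd
Round 7: pos6(id77) recv 79: fwd
Round 8: pos7(id79) recv 79: ELECTED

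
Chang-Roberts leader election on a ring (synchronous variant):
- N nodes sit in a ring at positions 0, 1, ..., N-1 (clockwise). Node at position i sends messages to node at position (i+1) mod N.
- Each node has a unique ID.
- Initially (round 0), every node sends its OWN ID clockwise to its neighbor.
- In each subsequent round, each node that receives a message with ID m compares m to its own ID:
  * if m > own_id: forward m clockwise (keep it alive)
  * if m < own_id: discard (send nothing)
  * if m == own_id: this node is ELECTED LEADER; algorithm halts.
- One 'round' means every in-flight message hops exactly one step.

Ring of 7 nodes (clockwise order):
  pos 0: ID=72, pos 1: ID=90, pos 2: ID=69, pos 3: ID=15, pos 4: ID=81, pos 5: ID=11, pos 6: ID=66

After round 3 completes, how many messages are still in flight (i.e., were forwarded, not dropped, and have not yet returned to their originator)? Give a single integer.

Answer: 2

Derivation:
Round 1: pos1(id90) recv 72: drop; pos2(id69) recv 90: fwd; pos3(id15) recv 69: fwd; pos4(id81) recv 15: drop; pos5(id11) recv 81: fwd; pos6(id66) recv 11: drop; pos0(id72) recv 66: drop
Round 2: pos3(id15) recv 90: fwd; pos4(id81) recv 69: drop; pos6(id66) recv 81: fwd
Round 3: pos4(id81) recv 90: fwd; pos0(id72) recv 81: fwd
After round 3: 2 messages still in flight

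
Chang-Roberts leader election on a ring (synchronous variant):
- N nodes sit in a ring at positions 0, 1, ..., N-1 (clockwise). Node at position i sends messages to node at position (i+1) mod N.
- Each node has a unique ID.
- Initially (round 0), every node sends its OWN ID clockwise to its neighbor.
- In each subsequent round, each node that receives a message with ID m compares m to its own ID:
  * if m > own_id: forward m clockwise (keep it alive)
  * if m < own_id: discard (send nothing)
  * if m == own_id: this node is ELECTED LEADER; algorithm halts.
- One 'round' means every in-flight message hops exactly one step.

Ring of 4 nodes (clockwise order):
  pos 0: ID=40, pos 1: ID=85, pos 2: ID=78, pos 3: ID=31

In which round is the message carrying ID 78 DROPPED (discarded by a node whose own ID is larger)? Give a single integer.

Round 1: pos1(id85) recv 40: drop; pos2(id78) recv 85: fwd; pos3(id31) recv 78: fwd; pos0(id40) recv 31: drop
Round 2: pos3(id31) recv 85: fwd; pos0(id40) recv 78: fwd
Round 3: pos0(id40) recv 85: fwd; pos1(id85) recv 78: drop
Round 4: pos1(id85) recv 85: ELECTED
Message ID 78 originates at pos 2; dropped at pos 1 in round 3

Answer: 3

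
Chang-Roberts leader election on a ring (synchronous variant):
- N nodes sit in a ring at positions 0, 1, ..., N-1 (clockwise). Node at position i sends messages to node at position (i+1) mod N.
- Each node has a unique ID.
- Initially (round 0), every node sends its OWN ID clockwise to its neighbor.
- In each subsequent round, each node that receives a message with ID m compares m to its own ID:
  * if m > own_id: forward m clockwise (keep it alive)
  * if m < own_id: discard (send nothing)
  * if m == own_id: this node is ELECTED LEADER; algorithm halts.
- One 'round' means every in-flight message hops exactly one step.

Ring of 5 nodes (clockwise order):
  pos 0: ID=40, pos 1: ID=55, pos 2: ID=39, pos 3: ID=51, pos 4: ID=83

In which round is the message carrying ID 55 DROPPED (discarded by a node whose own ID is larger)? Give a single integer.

Answer: 3

Derivation:
Round 1: pos1(id55) recv 40: drop; pos2(id39) recv 55: fwd; pos3(id51) recv 39: drop; pos4(id83) recv 51: drop; pos0(id40) recv 83: fwd
Round 2: pos3(id51) recv 55: fwd; pos1(id55) recv 83: fwd
Round 3: pos4(id83) recv 55: drop; pos2(id39) recv 83: fwd
Round 4: pos3(id51) recv 83: fwd
Round 5: pos4(id83) recv 83: ELECTED
Message ID 55 originates at pos 1; dropped at pos 4 in round 3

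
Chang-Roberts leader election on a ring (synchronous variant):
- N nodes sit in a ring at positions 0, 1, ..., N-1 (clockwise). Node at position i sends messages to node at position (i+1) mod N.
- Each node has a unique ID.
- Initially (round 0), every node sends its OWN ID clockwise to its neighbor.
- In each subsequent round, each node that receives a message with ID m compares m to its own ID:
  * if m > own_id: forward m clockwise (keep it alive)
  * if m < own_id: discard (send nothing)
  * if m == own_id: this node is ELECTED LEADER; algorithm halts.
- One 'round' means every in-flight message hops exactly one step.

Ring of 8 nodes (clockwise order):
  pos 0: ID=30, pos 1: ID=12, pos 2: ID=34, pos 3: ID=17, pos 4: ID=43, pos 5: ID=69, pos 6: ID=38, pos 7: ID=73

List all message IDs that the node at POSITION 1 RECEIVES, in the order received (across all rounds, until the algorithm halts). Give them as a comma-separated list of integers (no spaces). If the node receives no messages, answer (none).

Answer: 30,73

Derivation:
Round 1: pos1(id12) recv 30: fwd; pos2(id34) recv 12: drop; pos3(id17) recv 34: fwd; pos4(id43) recv 17: drop; pos5(id69) recv 43: drop; pos6(id38) recv 69: fwd; pos7(id73) recv 38: drop; pos0(id30) recv 73: fwd
Round 2: pos2(id34) recv 30: drop; pos4(id43) recv 34: drop; pos7(id73) recv 69: drop; pos1(id12) recv 73: fwd
Round 3: pos2(id34) recv 73: fwd
Round 4: pos3(id17) recv 73: fwd
Round 5: pos4(id43) recv 73: fwd
Round 6: pos5(id69) recv 73: fwd
Round 7: pos6(id38) recv 73: fwd
Round 8: pos7(id73) recv 73: ELECTED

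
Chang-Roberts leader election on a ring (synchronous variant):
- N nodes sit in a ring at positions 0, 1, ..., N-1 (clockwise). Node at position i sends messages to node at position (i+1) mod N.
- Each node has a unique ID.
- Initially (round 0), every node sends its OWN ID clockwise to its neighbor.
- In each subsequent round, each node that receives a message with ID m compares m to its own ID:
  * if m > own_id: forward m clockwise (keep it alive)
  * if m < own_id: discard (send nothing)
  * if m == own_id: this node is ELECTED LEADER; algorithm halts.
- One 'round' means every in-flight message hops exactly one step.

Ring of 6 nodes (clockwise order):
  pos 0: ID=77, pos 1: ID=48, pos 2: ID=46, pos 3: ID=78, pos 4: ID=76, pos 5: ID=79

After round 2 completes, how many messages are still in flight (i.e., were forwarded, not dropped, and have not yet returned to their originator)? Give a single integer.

Round 1: pos1(id48) recv 77: fwd; pos2(id46) recv 48: fwd; pos3(id78) recv 46: drop; pos4(id76) recv 78: fwd; pos5(id79) recv 76: drop; pos0(id77) recv 79: fwd
Round 2: pos2(id46) recv 77: fwd; pos3(id78) recv 48: drop; pos5(id79) recv 78: drop; pos1(id48) recv 79: fwd
After round 2: 2 messages still in flight

Answer: 2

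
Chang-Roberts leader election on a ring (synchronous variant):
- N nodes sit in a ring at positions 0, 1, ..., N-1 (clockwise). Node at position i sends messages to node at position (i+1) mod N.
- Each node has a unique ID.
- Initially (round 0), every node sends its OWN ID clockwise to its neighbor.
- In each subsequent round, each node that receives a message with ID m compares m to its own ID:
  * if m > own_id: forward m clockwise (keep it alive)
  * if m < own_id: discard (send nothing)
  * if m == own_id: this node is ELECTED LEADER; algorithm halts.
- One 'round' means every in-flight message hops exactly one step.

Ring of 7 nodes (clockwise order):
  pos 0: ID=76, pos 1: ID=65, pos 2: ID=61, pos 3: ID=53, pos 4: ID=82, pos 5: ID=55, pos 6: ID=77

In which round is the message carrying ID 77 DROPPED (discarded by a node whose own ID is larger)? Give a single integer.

Round 1: pos1(id65) recv 76: fwd; pos2(id61) recv 65: fwd; pos3(id53) recv 61: fwd; pos4(id82) recv 53: drop; pos5(id55) recv 82: fwd; pos6(id77) recv 55: drop; pos0(id76) recv 77: fwd
Round 2: pos2(id61) recv 76: fwd; pos3(id53) recv 65: fwd; pos4(id82) recv 61: drop; pos6(id77) recv 82: fwd; pos1(id65) recv 77: fwd
Round 3: pos3(id53) recv 76: fwd; pos4(id82) recv 65: drop; pos0(id76) recv 82: fwd; pos2(id61) recv 77: fwd
Round 4: pos4(id82) recv 76: drop; pos1(id65) recv 82: fwd; pos3(id53) recv 77: fwd
Round 5: pos2(id61) recv 82: fwd; pos4(id82) recv 77: drop
Round 6: pos3(id53) recv 82: fwd
Round 7: pos4(id82) recv 82: ELECTED
Message ID 77 originates at pos 6; dropped at pos 4 in round 5

Answer: 5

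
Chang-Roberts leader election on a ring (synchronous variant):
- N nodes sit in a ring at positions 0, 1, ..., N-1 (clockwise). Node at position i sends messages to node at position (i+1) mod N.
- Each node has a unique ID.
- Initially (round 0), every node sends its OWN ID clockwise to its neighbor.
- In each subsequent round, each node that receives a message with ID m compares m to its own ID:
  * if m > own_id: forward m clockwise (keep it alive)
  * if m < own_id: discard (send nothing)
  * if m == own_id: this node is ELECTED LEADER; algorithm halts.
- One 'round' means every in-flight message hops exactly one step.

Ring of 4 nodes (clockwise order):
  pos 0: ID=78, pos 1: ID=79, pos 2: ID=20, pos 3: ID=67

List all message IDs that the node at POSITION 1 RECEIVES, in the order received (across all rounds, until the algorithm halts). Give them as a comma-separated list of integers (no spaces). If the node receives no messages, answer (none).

Answer: 78,79

Derivation:
Round 1: pos1(id79) recv 78: drop; pos2(id20) recv 79: fwd; pos3(id67) recv 20: drop; pos0(id78) recv 67: drop
Round 2: pos3(id67) recv 79: fwd
Round 3: pos0(id78) recv 79: fwd
Round 4: pos1(id79) recv 79: ELECTED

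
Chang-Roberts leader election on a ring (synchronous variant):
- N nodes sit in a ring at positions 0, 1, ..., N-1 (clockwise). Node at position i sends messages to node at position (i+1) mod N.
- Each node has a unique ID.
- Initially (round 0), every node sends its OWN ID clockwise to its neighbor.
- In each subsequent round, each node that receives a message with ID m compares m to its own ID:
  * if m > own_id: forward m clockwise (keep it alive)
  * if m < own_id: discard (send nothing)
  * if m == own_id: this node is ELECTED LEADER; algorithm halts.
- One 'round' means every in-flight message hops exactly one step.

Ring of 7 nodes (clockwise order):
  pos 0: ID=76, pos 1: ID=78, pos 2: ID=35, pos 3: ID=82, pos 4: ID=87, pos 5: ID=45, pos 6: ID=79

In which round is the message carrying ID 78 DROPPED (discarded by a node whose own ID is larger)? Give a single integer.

Round 1: pos1(id78) recv 76: drop; pos2(id35) recv 78: fwd; pos3(id82) recv 35: drop; pos4(id87) recv 82: drop; pos5(id45) recv 87: fwd; pos6(id79) recv 45: drop; pos0(id76) recv 79: fwd
Round 2: pos3(id82) recv 78: drop; pos6(id79) recv 87: fwd; pos1(id78) recv 79: fwd
Round 3: pos0(id76) recv 87: fwd; pos2(id35) recv 79: fwd
Round 4: pos1(id78) recv 87: fwd; pos3(id82) recv 79: drop
Round 5: pos2(id35) recv 87: fwd
Round 6: pos3(id82) recv 87: fwd
Round 7: pos4(id87) recv 87: ELECTED
Message ID 78 originates at pos 1; dropped at pos 3 in round 2

Answer: 2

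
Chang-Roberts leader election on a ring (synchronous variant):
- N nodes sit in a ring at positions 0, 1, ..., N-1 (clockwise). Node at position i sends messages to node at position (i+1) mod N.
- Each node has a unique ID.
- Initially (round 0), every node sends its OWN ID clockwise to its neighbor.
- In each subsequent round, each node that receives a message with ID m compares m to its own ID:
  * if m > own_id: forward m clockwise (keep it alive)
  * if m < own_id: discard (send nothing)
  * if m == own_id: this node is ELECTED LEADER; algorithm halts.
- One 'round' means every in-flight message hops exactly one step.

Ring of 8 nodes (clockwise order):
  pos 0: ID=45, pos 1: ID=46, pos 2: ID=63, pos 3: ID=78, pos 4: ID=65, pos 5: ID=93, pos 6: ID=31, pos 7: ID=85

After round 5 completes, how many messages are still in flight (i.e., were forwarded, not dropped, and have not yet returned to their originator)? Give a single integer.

Round 1: pos1(id46) recv 45: drop; pos2(id63) recv 46: drop; pos3(id78) recv 63: drop; pos4(id65) recv 78: fwd; pos5(id93) recv 65: drop; pos6(id31) recv 93: fwd; pos7(id85) recv 31: drop; pos0(id45) recv 85: fwd
Round 2: pos5(id93) recv 78: drop; pos7(id85) recv 93: fwd; pos1(id46) recv 85: fwd
Round 3: pos0(id45) recv 93: fwd; pos2(id63) recv 85: fwd
Round 4: pos1(id46) recv 93: fwd; pos3(id78) recv 85: fwd
Round 5: pos2(id63) recv 93: fwd; pos4(id65) recv 85: fwd
After round 5: 2 messages still in flight

Answer: 2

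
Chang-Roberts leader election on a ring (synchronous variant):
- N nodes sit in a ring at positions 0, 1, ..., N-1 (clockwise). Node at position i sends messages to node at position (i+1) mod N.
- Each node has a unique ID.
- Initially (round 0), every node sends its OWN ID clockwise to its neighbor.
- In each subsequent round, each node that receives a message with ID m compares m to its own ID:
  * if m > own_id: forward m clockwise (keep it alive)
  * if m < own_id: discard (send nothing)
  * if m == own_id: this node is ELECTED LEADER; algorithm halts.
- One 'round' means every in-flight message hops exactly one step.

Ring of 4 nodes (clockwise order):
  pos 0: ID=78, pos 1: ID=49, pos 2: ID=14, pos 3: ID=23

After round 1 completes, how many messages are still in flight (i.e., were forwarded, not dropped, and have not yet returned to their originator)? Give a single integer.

Round 1: pos1(id49) recv 78: fwd; pos2(id14) recv 49: fwd; pos3(id23) recv 14: drop; pos0(id78) recv 23: drop
After round 1: 2 messages still in flight

Answer: 2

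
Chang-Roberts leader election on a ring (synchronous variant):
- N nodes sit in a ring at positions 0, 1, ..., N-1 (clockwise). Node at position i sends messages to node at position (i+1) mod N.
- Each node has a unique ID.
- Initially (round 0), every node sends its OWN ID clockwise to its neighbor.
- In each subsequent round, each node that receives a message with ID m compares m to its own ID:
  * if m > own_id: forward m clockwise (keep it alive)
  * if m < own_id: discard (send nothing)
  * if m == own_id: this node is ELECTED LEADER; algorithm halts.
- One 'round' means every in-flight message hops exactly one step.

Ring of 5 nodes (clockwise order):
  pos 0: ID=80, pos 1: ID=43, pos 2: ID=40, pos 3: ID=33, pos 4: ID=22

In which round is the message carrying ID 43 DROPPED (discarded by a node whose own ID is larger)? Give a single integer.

Round 1: pos1(id43) recv 80: fwd; pos2(id40) recv 43: fwd; pos3(id33) recv 40: fwd; pos4(id22) recv 33: fwd; pos0(id80) recv 22: drop
Round 2: pos2(id40) recv 80: fwd; pos3(id33) recv 43: fwd; pos4(id22) recv 40: fwd; pos0(id80) recv 33: drop
Round 3: pos3(id33) recv 80: fwd; pos4(id22) recv 43: fwd; pos0(id80) recv 40: drop
Round 4: pos4(id22) recv 80: fwd; pos0(id80) recv 43: drop
Round 5: pos0(id80) recv 80: ELECTED
Message ID 43 originates at pos 1; dropped at pos 0 in round 4

Answer: 4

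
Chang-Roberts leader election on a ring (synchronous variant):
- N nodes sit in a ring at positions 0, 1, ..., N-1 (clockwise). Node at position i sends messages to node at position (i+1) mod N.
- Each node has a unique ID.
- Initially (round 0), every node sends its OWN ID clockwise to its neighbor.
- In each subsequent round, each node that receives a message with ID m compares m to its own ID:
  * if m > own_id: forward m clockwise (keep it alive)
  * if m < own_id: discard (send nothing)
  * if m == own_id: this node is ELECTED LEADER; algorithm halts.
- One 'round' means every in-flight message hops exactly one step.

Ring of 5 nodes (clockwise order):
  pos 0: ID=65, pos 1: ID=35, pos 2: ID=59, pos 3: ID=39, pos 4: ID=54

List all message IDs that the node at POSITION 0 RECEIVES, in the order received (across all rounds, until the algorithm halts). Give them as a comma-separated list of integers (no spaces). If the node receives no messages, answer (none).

Round 1: pos1(id35) recv 65: fwd; pos2(id59) recv 35: drop; pos3(id39) recv 59: fwd; pos4(id54) recv 39: drop; pos0(id65) recv 54: drop
Round 2: pos2(id59) recv 65: fwd; pos4(id54) recv 59: fwd
Round 3: pos3(id39) recv 65: fwd; pos0(id65) recv 59: drop
Round 4: pos4(id54) recv 65: fwd
Round 5: pos0(id65) recv 65: ELECTED

Answer: 54,59,65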